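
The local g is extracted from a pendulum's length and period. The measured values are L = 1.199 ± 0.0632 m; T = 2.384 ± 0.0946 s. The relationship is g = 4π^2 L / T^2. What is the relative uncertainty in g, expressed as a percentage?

For a monomial g ∝ L, T^-2, fractional errors add in quadrature:
  (1·δL/L)² = (1×0.0527)² = 0.00278;  (-2·δT/T)² = (-2×0.0397)² = 0.00630
δg/g = √(0.00908) = 0.0953

9.53%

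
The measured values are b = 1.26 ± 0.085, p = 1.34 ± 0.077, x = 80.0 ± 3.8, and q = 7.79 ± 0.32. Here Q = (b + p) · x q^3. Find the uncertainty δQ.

Let u = b + p = 2.60. δu = √(δb² + δp²) = √(0.00723 + 0.00593) = 0.115, so δu/u = 0.0441.
Q is then a monomial in u, x, q:
δQ/Q = √((δu/u)² + (1·δx/x)² + (3·δq/q)²) = √(0.00195 + 0.00226 + 0.0152) = 0.139
Q = 98300, so δQ = 0.139 × 98300 = 13700.

13700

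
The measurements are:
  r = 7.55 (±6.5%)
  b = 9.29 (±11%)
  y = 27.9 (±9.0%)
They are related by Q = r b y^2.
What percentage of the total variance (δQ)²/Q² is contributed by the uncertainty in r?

8.67%

(δQ/Q)² = (1·δr/r)² + (1·δb/b)² + (2·δy/y)²
  r term: (1×0.0650)² = 0.00423
  b term: (1×0.110)² = 0.0121
  y term: (2×0.0900)² = 0.0324
Total = 0.0487. Share from r = 0.00423/0.0487 = 0.0867.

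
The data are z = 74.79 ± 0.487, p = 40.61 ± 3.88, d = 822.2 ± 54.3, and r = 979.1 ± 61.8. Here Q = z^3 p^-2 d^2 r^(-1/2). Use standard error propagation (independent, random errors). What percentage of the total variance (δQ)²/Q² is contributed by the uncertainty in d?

31.5%

(δQ/Q)² = (3·δz/z)² + (-2·δp/p)² + (2·δd/d)² + (−½·δr/r)²
  z term: (3×0.00651)² = 0.000382
  p term: (-2×0.0955)² = 0.0365
  d term: (2×0.0660)² = 0.0174
  r term: (-0.5×0.0631)² = 0.000996
Total = 0.0553. Share from d = 0.0174/0.0553 = 0.315.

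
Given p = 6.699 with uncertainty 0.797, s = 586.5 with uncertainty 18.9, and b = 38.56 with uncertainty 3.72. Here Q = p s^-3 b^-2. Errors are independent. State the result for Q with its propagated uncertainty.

Products/powers → add relative errors in quadrature, weighted by exponent:
  (1·δp/p)² = (1×0.119)² = 0.0142;  (-3·δs/s)² = (-3×0.0322)² = 0.00935;  (-2·δb/b)² = (-2×0.0965)² = 0.0372
δQ/Q = √(0.0607) = 0.246
Q = 2.233e-11, so δQ = 0.246 × 2.233e-11 = 5.5e-12.

(2.233 ± 0.550) × 10^-11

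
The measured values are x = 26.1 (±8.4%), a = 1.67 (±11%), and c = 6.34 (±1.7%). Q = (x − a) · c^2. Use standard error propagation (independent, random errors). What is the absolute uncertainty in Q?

94.5

Let u = x − a = 24.4. δu = √(δx² + δa²) = √(4.81 + 0.0337) = 2.20, so δu/u = 0.0901.
Q is then a monomial in u, c:
δQ/Q = √((δu/u)² + (2·δc/c)²) = √(0.00811 + 0.00116) = 0.0963
Q = 982, so δQ = 0.0963 × 982 = 94.5.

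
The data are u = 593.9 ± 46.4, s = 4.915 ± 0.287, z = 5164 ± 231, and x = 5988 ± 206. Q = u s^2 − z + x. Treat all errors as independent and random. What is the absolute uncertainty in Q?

2040

Let p = u·s^2 = 14350. δp/p = √((1·δu/u)² + (2·δs/s)²) = √(0.00610 + 0.0136) = 0.141, so δp = 2020.
Q = p − z + x: δQ = √(δp² + δz² + δx²) = √(4.06e+06 + 53400 + 42400) = 2040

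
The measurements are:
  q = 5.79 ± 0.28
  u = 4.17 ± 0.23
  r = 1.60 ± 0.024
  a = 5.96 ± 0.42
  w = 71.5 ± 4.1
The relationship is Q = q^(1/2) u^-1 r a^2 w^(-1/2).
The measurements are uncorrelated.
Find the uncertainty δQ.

0.608

Each factor contributes (exponent × relative error)² to (δQ/Q)²:
  (½·δq/q)² = (0.5×0.0484)² = 0.000585;  (-1·δu/u)² = (-1×0.0552)² = 0.00304;  (1·δr/r)² = (1×0.0150)² = 0.000225;  (2·δa/a)² = (2×0.0705)² = 0.0199;  (−½·δw/w)² = (-0.5×0.0573)² = 0.000822
δQ/Q = √(0.0245) = 0.157
Q = 3.88, so δQ = 0.157 × 3.88 = 0.608.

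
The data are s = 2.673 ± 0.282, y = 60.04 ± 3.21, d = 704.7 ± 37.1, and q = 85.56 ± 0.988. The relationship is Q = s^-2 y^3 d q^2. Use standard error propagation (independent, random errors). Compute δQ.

4.24e+10

Since Q is a product/quotient, work with relative uncertainties:
  (-2·δs/s)² = (-2×0.105)² = 0.0445;  (3·δy/y)² = (3×0.0535)² = 0.0257;  (1·δd/d)² = (1×0.0526)² = 0.00277;  (2·δq/q)² = (2×0.0115)² = 0.000533
δQ/Q = √(0.0736) = 0.271
Q = 1.563e+11, so δQ = 0.271 × 1.563e+11 = 4.24e+10.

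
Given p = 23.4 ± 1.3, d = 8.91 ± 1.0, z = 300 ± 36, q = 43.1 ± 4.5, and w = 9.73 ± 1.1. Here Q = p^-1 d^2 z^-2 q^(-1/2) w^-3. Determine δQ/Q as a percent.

For a monomial Q ∝ p^-1, d^2, z^-2, q^(-1/2), w^-3, fractional errors add in quadrature:
  (-1·δp/p)² = (-1×0.0556)² = 0.00309;  (2·δd/d)² = (2×0.112)² = 0.0504;  (-2·δz/z)² = (-2×0.120)² = 0.0576;  (−½·δq/q)² = (-0.5×0.104)² = 0.00273;  (-3·δw/w)² = (-3×0.113)² = 0.115
δQ/Q = √(0.229) = 0.478

47.8%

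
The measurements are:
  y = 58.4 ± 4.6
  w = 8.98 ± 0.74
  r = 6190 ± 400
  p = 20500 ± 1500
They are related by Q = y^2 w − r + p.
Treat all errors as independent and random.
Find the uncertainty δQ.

Let h = y^2·w = 30600. δh/h = √((2·δy/y)² + (1·δw/w)²) = √(0.0248 + 0.00679) = 0.178, so δh = 5450.
Q = h − r + p: δQ = √(δh² + δr² + δp²) = √(2.96e+07 + 1.6e+05 + 2.25e+06) = 5660

5660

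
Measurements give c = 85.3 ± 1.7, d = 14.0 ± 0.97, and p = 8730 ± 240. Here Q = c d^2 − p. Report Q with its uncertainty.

7990 ± 2350

Let w = c·d^2 = 16700. δw/w = √((1·δc/c)² + (2·δd/d)²) = √(0.000397 + 0.0192) = 0.140, so δw = 2340.
Q = w − p: δQ = √(δw² + δp²) = √(5.48e+06 + 57600) = 2350
Q = 7990.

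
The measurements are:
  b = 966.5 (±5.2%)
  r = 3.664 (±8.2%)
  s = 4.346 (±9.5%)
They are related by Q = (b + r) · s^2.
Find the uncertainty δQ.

3610

Let u = b + r = 970.2. δu = √(δb² + δr²) = √(2530 + 0.0903) = 50.3, so δu/u = 0.0518.
Q is then a monomial in u, s:
δQ/Q = √((δu/u)² + (2·δs/s)²) = √(0.00268 + 0.0361) = 0.197
Q = 18320, so δQ = 0.197 × 18320 = 3610.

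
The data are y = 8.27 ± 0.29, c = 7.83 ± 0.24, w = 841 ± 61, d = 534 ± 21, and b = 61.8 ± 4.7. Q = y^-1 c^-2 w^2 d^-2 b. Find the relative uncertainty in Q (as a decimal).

Since Q is a product/quotient, work with relative uncertainties:
  (-1·δy/y)² = (-1×0.0351)² = 0.00123;  (-2·δc/c)² = (-2×0.0307)² = 0.00376;  (2·δw/w)² = (2×0.0725)² = 0.0210;  (-2·δd/d)² = (-2×0.0393)² = 0.00619;  (1·δb/b)² = (1×0.0761)² = 0.00578
δQ/Q = √(0.0380) = 0.195

0.195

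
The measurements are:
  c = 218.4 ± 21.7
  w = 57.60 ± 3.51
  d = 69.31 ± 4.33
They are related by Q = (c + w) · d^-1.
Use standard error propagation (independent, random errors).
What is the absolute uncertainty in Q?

Let u = c + w = 276.0. δu = √(δc² + δw²) = √(471 + 12.3) = 22.0, so δu/u = 0.0796.
Q is then a monomial in u, d:
δQ/Q = √((δu/u)² + (-1·δd/d)²) = √(0.00634 + 0.00390) = 0.101
Q = 3.982, so δQ = 0.101 × 3.982 = 0.403.

0.403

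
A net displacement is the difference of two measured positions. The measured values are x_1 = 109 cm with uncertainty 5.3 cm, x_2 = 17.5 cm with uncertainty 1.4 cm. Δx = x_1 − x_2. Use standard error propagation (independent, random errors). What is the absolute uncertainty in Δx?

5.48 cm

Absolute uncertainties add in quadrature for a linear combination:
  (δx_1)² = 28.1;  (δx_2)² = 1.96
δΔx = √(30.1) = 5.48 cm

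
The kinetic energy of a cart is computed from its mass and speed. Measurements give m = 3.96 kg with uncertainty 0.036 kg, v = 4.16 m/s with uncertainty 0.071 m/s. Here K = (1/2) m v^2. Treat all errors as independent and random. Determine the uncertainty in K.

1.21 J

Since K is a product/quotient, work with relative uncertainties:
  (1·δm/m)² = (1×0.00909)² = 8.26e-05;  (2·δv/v)² = (2×0.0171)² = 0.00117
δK/K = √(0.00125) = 0.0353
K = 34.3 J, so δK = 0.0353 × 34.3 = 1.21 J.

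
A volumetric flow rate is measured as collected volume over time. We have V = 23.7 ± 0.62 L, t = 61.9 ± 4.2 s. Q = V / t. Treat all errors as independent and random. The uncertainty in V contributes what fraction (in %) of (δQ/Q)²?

(δQ/Q)² = (1·δV/V)² + (-1·δt/t)²
  V term: (1×0.0262)² = 0.000684
  t term: (-1×0.0679)² = 0.00460
Total = 0.00529. Share from V = 0.000684/0.00529 = 0.129.

12.9%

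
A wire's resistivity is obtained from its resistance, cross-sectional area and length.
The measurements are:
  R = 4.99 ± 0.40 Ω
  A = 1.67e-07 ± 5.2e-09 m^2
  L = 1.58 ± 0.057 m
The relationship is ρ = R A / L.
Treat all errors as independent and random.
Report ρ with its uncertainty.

(5.27 ± 0.492) × 10^-7 Ω·m

Since ρ is a product/quotient, work with relative uncertainties:
  (1·δR/R)² = (1×0.0802)² = 0.00643;  (1·δA/A)² = (1×0.0311)² = 0.000970;  (-1·δL/L)² = (-1×0.0361)² = 0.00130
δρ/ρ = √(0.00870) = 0.0933
ρ = 5.27e-07 Ω·m, so δρ = 0.0933 × 5.27e-07 = 4.92e-08 Ω·m.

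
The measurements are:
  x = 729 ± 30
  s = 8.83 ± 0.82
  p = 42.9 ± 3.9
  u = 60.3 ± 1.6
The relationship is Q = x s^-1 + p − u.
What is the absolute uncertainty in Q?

9.39

Let w = x·s^-1 = 82.6. δw/w = √((1·δx/x)² + (-1·δs/s)²) = √(0.00169 + 0.00862) = 0.102, so δw = 8.39.
Q = w + p − u: δQ = √(δw² + δp² + δu²) = √(70.3 + 15.2 + 2.56) = 9.39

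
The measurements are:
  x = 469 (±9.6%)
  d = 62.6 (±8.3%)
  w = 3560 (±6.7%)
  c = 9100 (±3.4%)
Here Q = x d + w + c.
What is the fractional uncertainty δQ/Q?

Let p = x·d = 29400. δp/p = √((1·δx/x)² + (1·δd/d)²) = √(0.00922 + 0.00689) = 0.127, so δp = 3730.
Q = p + w + c: δQ = √(δp² + δw² + δc²) = √(1.39e+07 + 56900 + 95700) = 3750
Q = 42000, so δQ/Q = 3750/42000 = 0.0892.

0.0892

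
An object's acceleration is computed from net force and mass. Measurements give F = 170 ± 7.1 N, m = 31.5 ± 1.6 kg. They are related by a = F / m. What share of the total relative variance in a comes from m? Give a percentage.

(δa/a)² = (1·δF/F)² + (-1·δm/m)²
  F term: (1×0.0418)² = 0.00174
  m term: (-1×0.0508)² = 0.00258
Total = 0.00432. Share from m = 0.00258/0.00432 = 0.597.

59.7%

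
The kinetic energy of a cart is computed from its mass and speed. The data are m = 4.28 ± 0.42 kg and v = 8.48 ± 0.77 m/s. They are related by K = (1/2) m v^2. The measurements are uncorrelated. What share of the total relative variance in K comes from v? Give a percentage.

(δK/K)² = (1·δm/m)² + (2·δv/v)²
  m term: (1×0.0981)² = 0.00963
  v term: (2×0.0908)² = 0.0330
Total = 0.0426. Share from v = 0.0330/0.0426 = 0.774.

77.4%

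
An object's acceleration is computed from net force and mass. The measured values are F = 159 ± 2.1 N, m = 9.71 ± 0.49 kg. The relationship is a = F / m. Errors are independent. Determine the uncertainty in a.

Relative error in a monomial: (δa/a)² = Σ (nᵢ · δxᵢ/xᵢ)².
  (1·δF/F)² = (1×0.0132)² = 0.000174;  (-1·δm/m)² = (-1×0.0505)² = 0.00255
δa/a = √(0.00272) = 0.0522
a = 16.4 m/s^2, so δa = 0.0522 × 16.4 = 0.854 m/s^2.

0.854 m/s^2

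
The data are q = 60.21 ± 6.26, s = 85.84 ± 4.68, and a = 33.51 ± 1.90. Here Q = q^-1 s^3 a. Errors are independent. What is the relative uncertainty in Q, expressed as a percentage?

Since Q is a product/quotient, work with relative uncertainties:
  (-1·δq/q)² = (-1×0.104)² = 0.0108;  (3·δs/s)² = (3×0.0545)² = 0.0268;  (1·δa/a)² = (1×0.0567)² = 0.00321
δQ/Q = √(0.0408) = 0.202

20.2%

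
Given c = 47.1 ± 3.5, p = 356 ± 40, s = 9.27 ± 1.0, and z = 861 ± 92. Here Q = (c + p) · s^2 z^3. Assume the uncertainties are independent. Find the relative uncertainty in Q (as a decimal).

0.399

Let u = c + p = 403. δu = √(δc² + δp²) = √(12.2 + 1600) = 40.2, so δu/u = 0.0996.
Q is then a monomial in u, s, z:
δQ/Q = √((δu/u)² + (2·δs/s)² + (3·δz/z)²) = √(0.00992 + 0.0465 + 0.103) = 0.399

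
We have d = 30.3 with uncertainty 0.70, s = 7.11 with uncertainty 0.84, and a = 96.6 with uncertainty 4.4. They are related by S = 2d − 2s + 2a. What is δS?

Absolute uncertainties add in quadrature for a linear combination:
  (2·δd)² = 1.96;  (2·δs)² = 2.82;  (2·δa)² = 77.4
δS = √(82.2) = 9.07

9.07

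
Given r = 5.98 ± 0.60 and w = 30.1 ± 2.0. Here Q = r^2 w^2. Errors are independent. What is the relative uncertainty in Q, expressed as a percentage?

Relative error in a monomial: (δQ/Q)² = Σ (nᵢ · δxᵢ/xᵢ)².
  (2·δr/r)² = (2×0.100)² = 0.0403;  (2·δw/w)² = (2×0.0664)² = 0.0177
δQ/Q = √(0.0579) = 0.241

24.1%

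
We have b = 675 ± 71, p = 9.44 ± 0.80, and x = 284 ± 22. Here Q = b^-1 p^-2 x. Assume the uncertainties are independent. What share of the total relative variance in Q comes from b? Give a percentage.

24.2%

(δQ/Q)² = (-1·δb/b)² + (-2·δp/p)² + (1·δx/x)²
  b term: (-1×0.105)² = 0.0111
  p term: (-2×0.0847)² = 0.0287
  x term: (1×0.0775)² = 0.00600
Total = 0.0458. Share from b = 0.0111/0.0458 = 0.242.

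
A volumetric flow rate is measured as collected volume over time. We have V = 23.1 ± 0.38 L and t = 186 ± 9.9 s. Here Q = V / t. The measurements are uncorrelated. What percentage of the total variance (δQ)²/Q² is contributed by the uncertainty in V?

8.72%

(δQ/Q)² = (1·δV/V)² + (-1·δt/t)²
  V term: (1×0.0165)² = 0.000271
  t term: (-1×0.0532)² = 0.00283
Total = 0.00310. Share from V = 0.000271/0.00310 = 0.0872.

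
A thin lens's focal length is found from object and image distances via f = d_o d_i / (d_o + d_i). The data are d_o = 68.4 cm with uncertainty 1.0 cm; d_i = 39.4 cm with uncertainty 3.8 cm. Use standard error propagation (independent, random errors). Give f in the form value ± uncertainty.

∂f/∂d_o = (d_i/(d_o+d_i))² = 0.134;  ∂f/∂d_i = (d_o/(d_o+d_i))² = 0.403
δf = √((∂f/∂d_o · δd_o)² + (∂f/∂d_i · δd_i)²) = √(0.0178 + 2.34) = 1.54 cm
f = 25.0 cm.

25.0 ± 1.54 cm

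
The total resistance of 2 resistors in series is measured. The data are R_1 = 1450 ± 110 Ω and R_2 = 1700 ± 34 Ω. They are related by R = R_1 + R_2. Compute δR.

For a sum/difference, combine absolute errors in quadrature:
  (δR_1)² = 12100;  (δR_2)² = 1160
δR = √(13300) = 115 Ω

115 Ω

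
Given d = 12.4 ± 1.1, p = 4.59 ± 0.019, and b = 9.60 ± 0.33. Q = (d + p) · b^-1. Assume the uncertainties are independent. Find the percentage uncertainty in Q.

Let u = d + p = 17.0. δu = √(δd² + δp²) = √(1.21 + 0.000361) = 1.10, so δu/u = 0.0648.
Q is then a monomial in u, b:
δQ/Q = √((δu/u)² + (-1·δb/b)²) = √(0.00419 + 0.00118) = 0.0733

7.33%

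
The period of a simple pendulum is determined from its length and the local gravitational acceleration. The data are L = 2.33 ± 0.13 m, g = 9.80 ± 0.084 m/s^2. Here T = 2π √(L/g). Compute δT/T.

For a monomial T ∝ L^(1/2), g^(-1/2), fractional errors add in quadrature:
  (½·δL/L)² = (0.5×0.0558)² = 0.000778;  (−½·δg/g)² = (-0.5×0.00857)² = 1.84e-05
δT/T = √(0.000797) = 0.0282

0.0282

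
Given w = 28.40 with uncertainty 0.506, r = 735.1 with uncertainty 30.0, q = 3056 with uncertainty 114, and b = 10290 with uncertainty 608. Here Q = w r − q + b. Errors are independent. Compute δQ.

1120

Let p = w·r = 20880. δp/p = √((1·δw/w)² + (1·δr/r)²) = √(0.000317 + 0.00167) = 0.0445, so δp = 930.
Q = p − q + b: δQ = √(δp² + δq² + δb²) = √(8.64e+05 + 13000 + 3.7e+05) = 1120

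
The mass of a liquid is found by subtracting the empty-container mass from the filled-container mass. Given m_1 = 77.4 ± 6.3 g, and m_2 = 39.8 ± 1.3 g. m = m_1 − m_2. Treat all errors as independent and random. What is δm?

For a sum/difference, combine absolute errors in quadrature:
  (δm_1)² = 39.7;  (δm_2)² = 1.69
δm = √(41.4) = 6.43 g

6.43 g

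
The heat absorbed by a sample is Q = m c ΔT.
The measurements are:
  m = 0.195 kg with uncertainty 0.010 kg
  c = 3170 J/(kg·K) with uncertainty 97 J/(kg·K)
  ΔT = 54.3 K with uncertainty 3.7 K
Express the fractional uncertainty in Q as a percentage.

9.06%

Products/powers → add relative errors in quadrature, weighted by exponent:
  (1·δm/m)² = (1×0.0513)² = 0.00263;  (1·δc/c)² = (1×0.0306)² = 0.000936;  (1·δΔT/ΔT)² = (1×0.0681)² = 0.00464
δQ/Q = √(0.00821) = 0.0906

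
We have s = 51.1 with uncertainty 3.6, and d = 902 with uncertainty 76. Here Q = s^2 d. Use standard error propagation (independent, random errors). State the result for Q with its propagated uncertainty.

Relative error in a monomial: (δQ/Q)² = Σ (nᵢ · δxᵢ/xᵢ)².
  (2·δs/s)² = (2×0.0705)² = 0.0199;  (1·δd/d)² = (1×0.0843)² = 0.00710
δQ/Q = √(0.0270) = 0.164
Q = 2.36e+06, so δQ = 0.164 × 2.36e+06 = 3.87e+05.

(2.36 ± 0.387) × 10^6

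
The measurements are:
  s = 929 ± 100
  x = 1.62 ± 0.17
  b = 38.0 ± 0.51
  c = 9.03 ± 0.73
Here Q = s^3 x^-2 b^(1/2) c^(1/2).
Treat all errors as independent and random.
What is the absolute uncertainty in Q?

2.19e+09

Each factor contributes (exponent × relative error)² to (δQ/Q)²:
  (3·δs/s)² = (3×0.108)² = 0.104;  (-2·δx/x)² = (-2×0.105)² = 0.0440;  (½·δb/b)² = (0.5×0.0134)² = 4.5e-05;  (½·δc/c)² = (0.5×0.0808)² = 0.00163
δQ/Q = √(0.150) = 0.387
Q = 5.66e+09, so δQ = 0.387 × 5.66e+09 = 2.19e+09.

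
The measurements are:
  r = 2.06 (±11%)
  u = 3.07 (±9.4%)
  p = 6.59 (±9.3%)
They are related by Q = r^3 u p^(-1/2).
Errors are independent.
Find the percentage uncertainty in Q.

Q is a product of powers, so relative uncertainties combine in quadrature:
  (3·δr/r)² = (3×0.110)² = 0.109;  (1·δu/u)² = (1×0.0940)² = 0.00884;  (−½·δp/p)² = (-0.5×0.0930)² = 0.00216
δQ/Q = √(0.120) = 0.346

34.6%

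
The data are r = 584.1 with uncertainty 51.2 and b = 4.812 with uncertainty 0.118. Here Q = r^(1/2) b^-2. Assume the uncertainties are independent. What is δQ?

0.0687

Products/powers → add relative errors in quadrature, weighted by exponent:
  (½·δr/r)² = (0.5×0.0877)² = 0.00192;  (-2·δb/b)² = (-2×0.0245)² = 0.00241
δQ/Q = √(0.00433) = 0.0658
Q = 1.044, so δQ = 0.0658 × 1.044 = 0.0687.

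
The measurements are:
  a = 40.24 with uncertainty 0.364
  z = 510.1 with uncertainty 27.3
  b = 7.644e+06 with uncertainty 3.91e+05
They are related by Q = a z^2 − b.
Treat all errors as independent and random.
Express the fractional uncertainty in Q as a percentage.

Let p = a·z^2 = 1.047e+07. δp/p = √((1·δa/a)² + (2·δz/z)²) = √(8.18e-05 + 0.0115) = 0.107, so δp = 1.12e+06.
Q = p − b: δQ = √(δp² + δb²) = √(1.27e+12 + 1.53e+11) = 1.19e+06
Q = 2.827e+06, so δQ/Q = 1.19e+06/2.827e+06 = 0.421.

42.1%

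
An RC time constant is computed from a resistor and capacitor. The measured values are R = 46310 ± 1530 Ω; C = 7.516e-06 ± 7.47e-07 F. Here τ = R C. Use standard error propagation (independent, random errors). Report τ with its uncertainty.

Relative error in a monomial: (δτ/τ)² = Σ (nᵢ · δxᵢ/xᵢ)².
  (1·δR/R)² = (1×0.0330)² = 0.00109;  (1·δC/C)² = (1×0.0994)² = 0.00988
δτ/τ = √(0.0110) = 0.105
τ = 0.3481 s, so δτ = 0.105 × 0.3481 = 0.0365 s.

0.3481 ± 0.0365 s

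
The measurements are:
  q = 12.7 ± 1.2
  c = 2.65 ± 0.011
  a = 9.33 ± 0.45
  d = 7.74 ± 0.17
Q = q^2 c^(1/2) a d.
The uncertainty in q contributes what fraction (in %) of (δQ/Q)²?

92.7%

(δQ/Q)² = (2·δq/q)² + (½·δc/c)² + (1·δa/a)² + (1·δd/d)²
  q term: (2×0.0945)² = 0.0357
  c term: (0.5×0.00415)² = 4.31e-06
  a term: (1×0.0482)² = 0.00233
  d term: (1×0.0220)² = 0.000482
Total = 0.0385. Share from q = 0.0357/0.0385 = 0.927.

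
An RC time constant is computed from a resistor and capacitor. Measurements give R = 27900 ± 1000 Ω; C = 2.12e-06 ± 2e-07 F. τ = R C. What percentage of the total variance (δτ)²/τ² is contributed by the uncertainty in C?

(δτ/τ)² = (1·δR/R)² + (1·δC/C)²
  R term: (1×0.0358)² = 0.00128
  C term: (1×0.0943)² = 0.00890
Total = 0.0102. Share from C = 0.00890/0.0102 = 0.874.

87.4%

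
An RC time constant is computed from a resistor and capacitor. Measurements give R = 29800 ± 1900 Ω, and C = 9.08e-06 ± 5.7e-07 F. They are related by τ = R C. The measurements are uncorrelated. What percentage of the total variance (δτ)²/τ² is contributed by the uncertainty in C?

49.2%

(δτ/τ)² = (1·δR/R)² + (1·δC/C)²
  R term: (1×0.0638)² = 0.00407
  C term: (1×0.0628)² = 0.00394
Total = 0.00801. Share from C = 0.00394/0.00801 = 0.492.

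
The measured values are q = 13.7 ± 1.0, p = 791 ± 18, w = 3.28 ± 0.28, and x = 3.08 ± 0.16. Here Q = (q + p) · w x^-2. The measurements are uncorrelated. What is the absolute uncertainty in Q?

Let u = q + p = 805. δu = √(δq² + δp²) = √(1.00 + 324) = 18.0, so δu/u = 0.0224.
Q is then a monomial in u, w, x:
δQ/Q = √((δu/u)² + (1·δw/w)² + (-2·δx/x)²) = √(0.000502 + 0.00729 + 0.0108) = 0.136
Q = 278, so δQ = 0.136 × 278 = 37.9.

37.9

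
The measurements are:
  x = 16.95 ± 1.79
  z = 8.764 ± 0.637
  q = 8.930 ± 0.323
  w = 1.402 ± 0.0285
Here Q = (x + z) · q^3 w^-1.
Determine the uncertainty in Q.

1740

Let u = x + z = 25.71. δu = √(δx² + δz²) = √(3.20 + 0.406) = 1.90, so δu/u = 0.0739.
Q is then a monomial in u, q, w:
δQ/Q = √((δu/u)² + (3·δq/q)² + (-1·δw/w)²) = √(0.00546 + 0.0118 + 0.000413) = 0.133
Q = 13060, so δQ = 0.133 × 13060 = 1740.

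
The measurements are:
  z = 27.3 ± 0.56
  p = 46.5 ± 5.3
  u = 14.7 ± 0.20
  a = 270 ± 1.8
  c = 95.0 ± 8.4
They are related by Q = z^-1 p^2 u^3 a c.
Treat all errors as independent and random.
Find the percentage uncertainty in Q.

Q is a product of powers, so relative uncertainties combine in quadrature:
  (-1·δz/z)² = (-1×0.0205)² = 0.000421;  (2·δp/p)² = (2×0.114)² = 0.0520;  (3·δu/u)² = (3×0.0136)² = 0.00167;  (1·δa/a)² = (1×0.00667)² = 4.44e-05;  (1·δc/c)² = (1×0.0884)² = 0.00782
δQ/Q = √(0.0619) = 0.249

24.9%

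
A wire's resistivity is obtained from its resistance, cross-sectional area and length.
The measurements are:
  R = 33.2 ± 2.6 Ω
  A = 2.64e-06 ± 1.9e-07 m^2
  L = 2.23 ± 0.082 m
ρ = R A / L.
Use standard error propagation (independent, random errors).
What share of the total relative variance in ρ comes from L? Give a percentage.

10.7%

(δρ/ρ)² = (1·δR/R)² + (1·δA/A)² + (-1·δL/L)²
  R term: (1×0.0783)² = 0.00613
  A term: (1×0.0720)² = 0.00518
  L term: (-1×0.0368)² = 0.00135
Total = 0.0127. Share from L = 0.00135/0.0127 = 0.107.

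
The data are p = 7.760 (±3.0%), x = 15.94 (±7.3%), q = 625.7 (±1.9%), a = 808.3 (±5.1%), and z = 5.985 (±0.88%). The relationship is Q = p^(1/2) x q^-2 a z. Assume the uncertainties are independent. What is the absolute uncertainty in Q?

For a monomial Q ∝ p^(1/2), x, q^-2, a, z, fractional errors add in quadrature:
  (½·δp/p)² = (0.5×0.0300)² = 0.000225;  (1·δx/x)² = (1×0.0730)² = 0.00533;  (-2·δq/q)² = (-2×0.0190)² = 0.00144;  (1·δa/a)² = (1×0.0510)² = 0.00260;  (1·δz/z)² = (1×0.00880)² = 7.74e-05
δQ/Q = √(0.00968) = 0.0984
Q = 0.5487, so δQ = 0.0984 × 0.5487 = 0.0540.

0.0540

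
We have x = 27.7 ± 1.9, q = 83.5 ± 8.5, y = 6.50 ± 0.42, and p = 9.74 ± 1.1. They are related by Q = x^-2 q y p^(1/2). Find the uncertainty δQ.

0.422

Each factor contributes (exponent × relative error)² to (δQ/Q)²:
  (-2·δx/x)² = (-2×0.0686)² = 0.0188;  (1·δq/q)² = (1×0.102)² = 0.0104;  (1·δy/y)² = (1×0.0646)² = 0.00418;  (½·δp/p)² = (0.5×0.113)² = 0.00319
δQ/Q = √(0.0365) = 0.191
Q = 2.21, so δQ = 0.191 × 2.21 = 0.422.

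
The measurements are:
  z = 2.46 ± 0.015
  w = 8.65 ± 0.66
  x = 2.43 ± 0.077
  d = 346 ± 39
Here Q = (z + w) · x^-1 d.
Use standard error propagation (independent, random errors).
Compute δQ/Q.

Let u = z + w = 11.1. δu = √(δz² + δw²) = √(0.000225 + 0.436) = 0.660, so δu/u = 0.0594.
Q is then a monomial in u, x, d:
δQ/Q = √((δu/u)² + (-1·δx/x)² + (1·δd/d)²) = √(0.00353 + 0.00100 + 0.0127) = 0.131

0.131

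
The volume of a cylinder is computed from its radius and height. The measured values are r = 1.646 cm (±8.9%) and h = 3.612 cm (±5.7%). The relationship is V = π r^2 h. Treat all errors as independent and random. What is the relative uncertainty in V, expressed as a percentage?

18.7%

Products/powers → add relative errors in quadrature, weighted by exponent:
  (2·δr/r)² = (2×0.0890)² = 0.0317;  (1·δh/h)² = (1×0.0570)² = 0.00325
δV/V = √(0.0349) = 0.187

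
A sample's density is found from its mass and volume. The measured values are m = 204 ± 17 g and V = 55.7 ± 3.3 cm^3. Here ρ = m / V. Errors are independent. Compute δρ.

0.374 g/cm^3

Each factor contributes (exponent × relative error)² to (δρ/ρ)²:
  (1·δm/m)² = (1×0.0833)² = 0.00694;  (-1·δV/V)² = (-1×0.0592)² = 0.00351
δρ/ρ = √(0.0105) = 0.102
ρ = 3.66 g/cm^3, so δρ = 0.102 × 3.66 = 0.374 g/cm^3.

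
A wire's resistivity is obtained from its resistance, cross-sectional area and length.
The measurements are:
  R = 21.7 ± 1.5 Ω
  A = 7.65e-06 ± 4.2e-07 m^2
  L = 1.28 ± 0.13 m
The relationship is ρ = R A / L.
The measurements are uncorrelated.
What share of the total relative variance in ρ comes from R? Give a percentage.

(δρ/ρ)² = (1·δR/R)² + (1·δA/A)² + (-1·δL/L)²
  R term: (1×0.0691)² = 0.00478
  A term: (1×0.0549)² = 0.00301
  L term: (-1×0.102)² = 0.0103
Total = 0.0181. Share from R = 0.00478/0.0181 = 0.264.

26.4%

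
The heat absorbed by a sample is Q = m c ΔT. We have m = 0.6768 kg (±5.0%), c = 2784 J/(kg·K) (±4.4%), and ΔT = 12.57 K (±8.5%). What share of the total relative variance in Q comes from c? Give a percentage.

(δQ/Q)² = (1·δm/m)² + (1·δc/c)² + (1·δΔT/ΔT)²
  m term: (1×0.0500)² = 0.00250
  c term: (1×0.0440)² = 0.00194
  ΔT term: (1×0.0850)² = 0.00723
Total = 0.0117. Share from c = 0.00194/0.0117 = 0.166.

16.6%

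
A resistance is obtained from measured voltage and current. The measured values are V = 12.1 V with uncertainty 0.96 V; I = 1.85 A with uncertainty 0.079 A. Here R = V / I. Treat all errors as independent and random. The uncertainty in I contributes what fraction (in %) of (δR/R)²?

22.5%

(δR/R)² = (1·δV/V)² + (-1·δI/I)²
  V term: (1×0.0793)² = 0.00629
  I term: (-1×0.0427)² = 0.00182
Total = 0.00812. Share from I = 0.00182/0.00812 = 0.225.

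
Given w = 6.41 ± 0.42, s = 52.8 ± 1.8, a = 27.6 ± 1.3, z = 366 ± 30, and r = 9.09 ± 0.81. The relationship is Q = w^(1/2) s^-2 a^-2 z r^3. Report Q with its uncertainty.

Relative error in a monomial: (δQ/Q)² = Σ (nᵢ · δxᵢ/xᵢ)².
  (½·δw/w)² = (0.5×0.0655)² = 0.00107;  (-2·δs/s)² = (-2×0.0341)² = 0.00465;  (-2·δa/a)² = (-2×0.0471)² = 0.00887;  (1·δz/z)² = (1×0.0820)² = 0.00672;  (3·δr/r)² = (3×0.0891)² = 0.0715
δQ/Q = √(0.0928) = 0.305
Q = 0.328, so δQ = 0.305 × 0.328 = 0.0998.

0.328 ± 0.0998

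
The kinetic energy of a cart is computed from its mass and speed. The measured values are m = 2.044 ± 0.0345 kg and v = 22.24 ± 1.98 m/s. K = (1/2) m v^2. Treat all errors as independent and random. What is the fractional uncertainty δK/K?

0.179

For a monomial K ∝ m, v^2, fractional errors add in quadrature:
  (1·δm/m)² = (1×0.0169)² = 0.000285;  (2·δv/v)² = (2×0.0890)² = 0.0317
δK/K = √(0.0320) = 0.179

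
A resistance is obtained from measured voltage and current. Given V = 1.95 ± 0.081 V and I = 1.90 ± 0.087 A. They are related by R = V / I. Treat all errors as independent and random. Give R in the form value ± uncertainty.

1.03 ± 0.0635 Ω

Relative error in a monomial: (δR/R)² = Σ (nᵢ · δxᵢ/xᵢ)².
  (1·δV/V)² = (1×0.0415)² = 0.00173;  (-1·δI/I)² = (-1×0.0458)² = 0.00210
δR/R = √(0.00382) = 0.0618
R = 1.03 Ω, so δR = 0.0618 × 1.03 = 0.0635 Ω.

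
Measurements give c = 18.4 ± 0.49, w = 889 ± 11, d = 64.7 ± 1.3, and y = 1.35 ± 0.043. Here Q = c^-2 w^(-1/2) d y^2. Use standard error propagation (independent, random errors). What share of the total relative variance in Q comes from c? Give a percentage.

38.7%

(δQ/Q)² = (-2·δc/c)² + (−½·δw/w)² + (1·δd/d)² + (2·δy/y)²
  c term: (-2×0.0266)² = 0.00284
  w term: (-0.5×0.0124)² = 3.83e-05
  d term: (1×0.0201)² = 0.000404
  y term: (2×0.0319)² = 0.00406
Total = 0.00734. Share from c = 0.00284/0.00734 = 0.387.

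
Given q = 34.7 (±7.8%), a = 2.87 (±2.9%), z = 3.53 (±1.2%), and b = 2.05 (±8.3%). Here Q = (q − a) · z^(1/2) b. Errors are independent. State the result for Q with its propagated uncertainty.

Let u = q − a = 31.8. δu = √(δq² + δa²) = √(7.33 + 0.00693) = 2.71, so δu/u = 0.0851.
Q is then a monomial in u, z, b:
δQ/Q = √((δu/u)² + (½·δz/z)² + (1·δb/b)²) = √(0.00724 + 3.6e-05 + 0.00689) = 0.119
Q = 123, so δQ = 0.119 × 123 = 14.6.

123 ± 14.6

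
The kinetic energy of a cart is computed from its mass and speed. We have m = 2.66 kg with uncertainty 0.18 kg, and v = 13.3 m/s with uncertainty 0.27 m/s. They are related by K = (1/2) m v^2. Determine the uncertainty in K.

Each factor contributes (exponent × relative error)² to (δK/K)²:
  (1·δm/m)² = (1×0.0677)² = 0.00458;  (2·δv/v)² = (2×0.0203)² = 0.00165
δK/K = √(0.00623) = 0.0789
K = 235 J, so δK = 0.0789 × 235 = 18.6 J.

18.6 J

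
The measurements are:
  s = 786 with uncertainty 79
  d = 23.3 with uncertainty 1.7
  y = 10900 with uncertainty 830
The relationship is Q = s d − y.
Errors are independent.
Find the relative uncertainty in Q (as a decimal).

Let p = s·d = 18300. δp/p = √((1·δs/s)² + (1·δd/d)²) = √(0.0101 + 0.00532) = 0.124, so δp = 2270.
Q = p − y: δQ = √(δp² + δy²) = √(5.17e+06 + 6.89e+05) = 2420
Q = 7410, so δQ/Q = 2420/7410 = 0.327.

0.327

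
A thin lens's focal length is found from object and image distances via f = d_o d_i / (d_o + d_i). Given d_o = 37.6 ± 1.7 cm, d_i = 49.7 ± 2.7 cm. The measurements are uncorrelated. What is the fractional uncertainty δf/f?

∂f/∂d_o = (d_i/(d_o+d_i))² = 0.324;  ∂f/∂d_i = (d_o/(d_o+d_i))² = 0.186
δf = √((∂f/∂d_o · δd_o)² + (∂f/∂d_i · δd_i)²) = √(0.304 + 0.251) = 0.745 cm
f = 21.4 cm, so δf/f = 0.745/21.4 = 0.0348.

0.0348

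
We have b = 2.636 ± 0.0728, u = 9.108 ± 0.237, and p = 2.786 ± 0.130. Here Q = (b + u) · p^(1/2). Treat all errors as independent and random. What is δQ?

0.617

Let w = b + u = 11.74. δw = √(δb² + δu²) = √(0.00530 + 0.0562) = 0.248, so δw/w = 0.0211.
Q is then a monomial in w, p:
δQ/Q = √((δw/w)² + (½·δp/p)²) = √(0.000446 + 0.000544) = 0.0315
Q = 19.60, so δQ = 0.0315 × 19.60 = 0.617.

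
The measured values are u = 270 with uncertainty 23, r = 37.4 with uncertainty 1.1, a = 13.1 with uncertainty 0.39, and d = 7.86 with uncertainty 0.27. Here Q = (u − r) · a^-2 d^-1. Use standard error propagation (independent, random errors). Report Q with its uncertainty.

0.172 ± 0.0208

Let w = u − r = 233. δw = √(δu² + δr²) = √(529 + 1.21) = 23.0, so δw/w = 0.0990.
Q is then a monomial in w, a, d:
δQ/Q = √((δw/w)² + (-2·δa/a)² + (-1·δd/d)²) = √(0.00980 + 0.00355 + 0.00118) = 0.121
Q = 0.172, so δQ = 0.121 × 0.172 = 0.0208.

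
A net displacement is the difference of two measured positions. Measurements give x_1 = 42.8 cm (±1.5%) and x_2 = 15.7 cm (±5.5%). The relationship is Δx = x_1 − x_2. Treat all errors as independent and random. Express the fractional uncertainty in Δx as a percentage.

3.97%

Sums and differences: (δΔx)² = Σ (cᵢ δxᵢ)².
  (δx_1)² = 0.412;  (δx_2)² = 0.746
δΔx = √(1.16) = 1.08 cm
Δx = 27.1 cm, so δΔx/Δx = 1.08/27.1 = 0.0397.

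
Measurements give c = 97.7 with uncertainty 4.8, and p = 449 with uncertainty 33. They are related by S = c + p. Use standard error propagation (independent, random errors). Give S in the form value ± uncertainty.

Absolute uncertainties add in quadrature for a linear combination:
  (δc)² = 23.0;  (δp)² = 1090
δS = √(1110) = 33.3
S = 547.

547 ± 33.3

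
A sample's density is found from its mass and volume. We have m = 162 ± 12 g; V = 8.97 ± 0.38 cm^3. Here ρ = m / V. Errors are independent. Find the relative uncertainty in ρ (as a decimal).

0.0853

For a monomial ρ ∝ m, V^-1, fractional errors add in quadrature:
  (1·δm/m)² = (1×0.0741)² = 0.00549;  (-1·δV/V)² = (-1×0.0424)² = 0.00179
δρ/ρ = √(0.00728) = 0.0853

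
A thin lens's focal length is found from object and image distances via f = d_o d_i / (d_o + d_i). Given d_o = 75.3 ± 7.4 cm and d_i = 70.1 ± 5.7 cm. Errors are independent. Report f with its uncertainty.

36.3 ± 2.30 cm

∂f/∂d_o = (d_i/(d_o+d_i))² = 0.232;  ∂f/∂d_i = (d_o/(d_o+d_i))² = 0.268
δf = √((∂f/∂d_o · δd_o)² + (∂f/∂d_i · δd_i)²) = √(2.96 + 2.34) = 2.30 cm
f = 36.3 cm.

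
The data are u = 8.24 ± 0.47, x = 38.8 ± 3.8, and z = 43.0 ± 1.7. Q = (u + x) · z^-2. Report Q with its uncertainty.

0.0254 ± 0.00289

Let w = u + x = 47.0. δw = √(δu² + δx²) = √(0.221 + 14.4) = 3.83, so δw/w = 0.0814.
Q is then a monomial in w, z:
δQ/Q = √((δw/w)² + (-2·δz/z)²) = √(0.00663 + 0.00625) = 0.113
Q = 0.0254, so δQ = 0.113 × 0.0254 = 0.00289.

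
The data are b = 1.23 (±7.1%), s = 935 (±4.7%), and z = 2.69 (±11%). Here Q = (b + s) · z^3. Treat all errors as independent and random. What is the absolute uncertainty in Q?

Let u = b + s = 936. δu = √(δb² + δs²) = √(0.00763 + 1930) = 43.9, so δu/u = 0.0469.
Q is then a monomial in u, z:
δQ/Q = √((δu/u)² + (3·δz/z)²) = √(0.00220 + 0.109) = 0.333
Q = 18200, so δQ = 0.333 × 18200 = 6070.

6070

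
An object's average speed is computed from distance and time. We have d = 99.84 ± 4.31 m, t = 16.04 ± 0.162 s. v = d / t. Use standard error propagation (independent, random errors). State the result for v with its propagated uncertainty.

Each factor contributes (exponent × relative error)² to (δv/v)²:
  (1·δd/d)² = (1×0.0432)² = 0.00186;  (-1·δt/t)² = (-1×0.0101)² = 0.000102
δv/v = √(0.00197) = 0.0443
v = 6.224 m/s, so δv = 0.0443 × 6.224 = 0.276 m/s.

6.224 ± 0.276 m/s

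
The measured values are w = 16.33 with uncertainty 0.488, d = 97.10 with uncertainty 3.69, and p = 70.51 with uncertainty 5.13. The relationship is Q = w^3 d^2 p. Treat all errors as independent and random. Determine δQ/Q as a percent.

For a monomial Q ∝ w^3, d^2, p, fractional errors add in quadrature:
  (3·δw/w)² = (3×0.0299)² = 0.00804;  (2·δd/d)² = (2×0.0380)² = 0.00578;  (1·δp/p)² = (1×0.0728)² = 0.00529
δQ/Q = √(0.0191) = 0.138

13.8%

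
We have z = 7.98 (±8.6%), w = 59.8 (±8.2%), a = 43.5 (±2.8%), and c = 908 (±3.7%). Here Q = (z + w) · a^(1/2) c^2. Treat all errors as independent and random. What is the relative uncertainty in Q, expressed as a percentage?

Let u = z + w = 67.8. δu = √(δz² + δw²) = √(0.471 + 24.0) = 4.95, so δu/u = 0.0731.
Q is then a monomial in u, a, c:
δQ/Q = √((δu/u)² + (½·δa/a)² + (2·δc/c)²) = √(0.00534 + 0.000196 + 0.00548) = 0.105

10.5%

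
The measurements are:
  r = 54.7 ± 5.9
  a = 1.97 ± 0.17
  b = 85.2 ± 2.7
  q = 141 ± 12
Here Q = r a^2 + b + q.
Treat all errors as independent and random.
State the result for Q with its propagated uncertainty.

438 ± 44.9

Let p = r·a^2 = 212. δp/p = √((1·δr/r)² + (2·δa/a)²) = √(0.0116 + 0.0298) = 0.204, so δp = 43.2.
Q = p + b + q: δQ = √(δp² + δb² + δq²) = √(1870 + 7.29 + 144) = 44.9
Q = 438.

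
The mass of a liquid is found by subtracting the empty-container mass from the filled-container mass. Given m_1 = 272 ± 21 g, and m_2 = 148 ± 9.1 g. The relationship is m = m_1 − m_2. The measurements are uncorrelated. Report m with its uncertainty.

Sums and differences: (δm)² = Σ (cᵢ δxᵢ)².
  (δm_1)² = 441;  (δm_2)² = 82.8
δm = √(524) = 22.9 g
m = 124 g.

124 ± 22.9 g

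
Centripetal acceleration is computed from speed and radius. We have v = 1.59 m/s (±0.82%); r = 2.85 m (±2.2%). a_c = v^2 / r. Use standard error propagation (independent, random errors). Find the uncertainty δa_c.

0.0243 m/s^2

Products/powers → add relative errors in quadrature, weighted by exponent:
  (2·δv/v)² = (2×0.00820)² = 0.000269;  (-1·δr/r)² = (-1×0.0220)² = 0.000484
δa_c/a_c = √(0.000753) = 0.0274
a_c = 0.887 m/s^2, so δa_c = 0.0274 × 0.887 = 0.0243 m/s^2.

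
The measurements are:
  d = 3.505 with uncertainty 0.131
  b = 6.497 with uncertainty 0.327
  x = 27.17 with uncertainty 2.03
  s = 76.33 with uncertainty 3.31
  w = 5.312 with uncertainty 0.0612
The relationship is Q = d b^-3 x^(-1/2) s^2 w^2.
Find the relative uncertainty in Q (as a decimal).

Each factor contributes (exponent × relative error)² to (δQ/Q)²:
  (1·δd/d)² = (1×0.0374)² = 0.00140;  (-3·δb/b)² = (-3×0.0503)² = 0.0228;  (−½·δx/x)² = (-0.5×0.0747)² = 0.00140;  (2·δs/s)² = (2×0.0434)² = 0.00752;  (2·δw/w)² = (2×0.0115)² = 0.000531
δQ/Q = √(0.0336) = 0.183

0.183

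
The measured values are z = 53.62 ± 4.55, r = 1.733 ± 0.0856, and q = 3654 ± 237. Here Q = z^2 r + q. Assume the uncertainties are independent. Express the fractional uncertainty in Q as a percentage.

Let p = z^2·r = 4983. δp/p = √((2·δz/z)² + (1·δr/r)²) = √(0.0288 + 0.00244) = 0.177, so δp = 881.
Q = p + q: δQ = √(δp² + δq²) = √(7.76e+05 + 56200) = 912
Q = 8637, so δQ/Q = 912/8637 = 0.106.

10.6%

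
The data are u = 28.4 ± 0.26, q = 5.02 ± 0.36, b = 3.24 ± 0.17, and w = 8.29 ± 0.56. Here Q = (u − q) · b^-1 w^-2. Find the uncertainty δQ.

Let h = u − q = 23.4. δh = √(δu² + δq²) = √(0.0676 + 0.130) = 0.444, so δh/h = 0.0190.
Q is then a monomial in h, b, w:
δQ/Q = √((δh/h)² + (-1·δb/b)² + (-2·δw/w)²) = √(0.000361 + 0.00275 + 0.0183) = 0.146
Q = 0.105, so δQ = 0.146 × 0.105 = 0.0153.

0.0153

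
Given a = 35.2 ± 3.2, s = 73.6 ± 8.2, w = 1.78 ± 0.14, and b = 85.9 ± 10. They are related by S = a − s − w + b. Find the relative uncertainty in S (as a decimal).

Absolute uncertainties add in quadrature for a linear combination:
  (δa)² = 10.2;  (δs)² = 67.2;  (δw)² = 0.0196;  (δb)² = 100
δS = √(177) = 13.3
S = 45.7, so δS/S = 13.3/45.7 = 0.291.

0.291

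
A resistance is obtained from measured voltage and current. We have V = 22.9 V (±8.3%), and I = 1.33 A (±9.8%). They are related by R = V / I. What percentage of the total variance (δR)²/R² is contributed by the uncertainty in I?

58.2%

(δR/R)² = (1·δV/V)² + (-1·δI/I)²
  V term: (1×0.0830)² = 0.00689
  I term: (-1×0.0980)² = 0.00960
Total = 0.0165. Share from I = 0.00960/0.0165 = 0.582.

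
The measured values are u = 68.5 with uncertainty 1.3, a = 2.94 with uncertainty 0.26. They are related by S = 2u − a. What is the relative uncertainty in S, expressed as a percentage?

1.95%

Each term contributes (cᵢ δxᵢ)² to (δS)²:
  (2·δu)² = 6.76;  (δa)² = 0.0676
δS = √(6.83) = 2.61
S = 134, so δS/S = 2.61/134 = 0.0195.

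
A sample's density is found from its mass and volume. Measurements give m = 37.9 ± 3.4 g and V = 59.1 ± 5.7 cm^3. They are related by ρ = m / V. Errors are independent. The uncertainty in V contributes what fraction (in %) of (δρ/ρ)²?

53.6%

(δρ/ρ)² = (1·δm/m)² + (-1·δV/V)²
  m term: (1×0.0897)² = 0.00805
  V term: (-1×0.0964)² = 0.00930
Total = 0.0173. Share from V = 0.00930/0.0173 = 0.536.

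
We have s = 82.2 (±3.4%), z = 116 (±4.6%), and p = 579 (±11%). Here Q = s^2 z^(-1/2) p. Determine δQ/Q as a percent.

Each factor contributes (exponent × relative error)² to (δQ/Q)²:
  (2·δs/s)² = (2×0.0340)² = 0.00462;  (−½·δz/z)² = (-0.5×0.0460)² = 0.000529;  (1·δp/p)² = (1×0.110)² = 0.0121
δQ/Q = √(0.0173) = 0.131

13.1%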